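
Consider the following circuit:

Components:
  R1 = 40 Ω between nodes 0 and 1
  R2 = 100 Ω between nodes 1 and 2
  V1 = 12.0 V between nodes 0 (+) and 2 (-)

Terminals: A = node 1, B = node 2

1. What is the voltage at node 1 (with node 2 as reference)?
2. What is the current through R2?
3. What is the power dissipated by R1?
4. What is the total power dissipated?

Nodal analysis, taking node 2 as the 0 V reference.
Source V1 fixes V_0 = 12 V.
KCL at each unknown node (sum of currents leaving = 0; resistances in Ω):
  Node 1: (V_1 - 12)/40 + (V_1 - 0)/100 = 0
Collecting terms: 0.035 × V_1 = 0.3  =>  V_1 = 8.571 V
Part 1:
  Read off the nodal solution: V_1 = 8.571 V
Part 2:
  I_R2 = (V_1 - V_2)/R2 = (8.571 - 0)/100 = 0.08571 A
  Magnitude: I_R2 = 0.08571 A
Part 3:
  I_R1 = (V_0 - V_1)/R1 = (12 - 8.571)/40 = 0.08571 A
  P_R1 = I_R1² × R1 = (0.08571)² × 40 = 0.2939 W
Part 4:
  Power in each resistor, P = (ΔV)²/R:
    P_R1 = (12 - 8.571)²/40 = 0.2939 W
    P_R2 = (8.571 - 0)²/100 = 0.7347 W
  P_total = P_R1 + P_R2 = 1.029 W

Final answers:
1. V_1 = 8.571 V
2. I_R2 = 0.08571 A
3. P_R1 = 0.2939 W
4. P_total = 1.029 W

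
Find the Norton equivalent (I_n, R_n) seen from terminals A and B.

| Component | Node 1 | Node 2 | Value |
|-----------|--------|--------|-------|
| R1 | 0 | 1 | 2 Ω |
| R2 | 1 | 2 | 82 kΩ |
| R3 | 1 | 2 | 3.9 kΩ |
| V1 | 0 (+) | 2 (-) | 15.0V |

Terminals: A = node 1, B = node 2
Find the Thévenin equivalent first; then I_n = V_th/R_th and R_n = R_th.
Step 1 — V_th is the open-circuit voltage V_A - V_B (nothing connected across the terminals).
Nodal analysis, taking node 2 as the 0 V reference.
Source V1 fixes V_0 = 15 V.
KCL at each unknown node (sum of currents leaving = 0; resistances in Ω):
  Node 1: (V_1 - 15)/2 + (V_1 - 0)/82000 + (V_1 - 0)/3900 = 0
Collecting terms: 0.5003 × V_1 = 7.5  =>  V_1 = 14.99 V
V_th = V_1 - V_2 = 14.99 - 0 = 14.99 V
Step 2 — R_th: zero the source — replace V1 by a short circuit (node 2 merges into node 0) — and find the resistance seen between A (node 1) and B (node 0).
Reduce the network between node 1 (A) and node 0 (B) by series/parallel combination:
  Rp1 = R1 ‖ R2 ‖ R3 (parallel, all between nodes 0 and 1) = 1/(1/2 + 1/82000 + 1/3900) = 1.999 Ω
R_th = 1.999 Ω
I_n = V_th/R_th = 14.99/1.999 = 7.5 A, and R_n = R_th = 1.999 Ω

Final answer: I_n = 7.5 A, R_n = 1.999 Ω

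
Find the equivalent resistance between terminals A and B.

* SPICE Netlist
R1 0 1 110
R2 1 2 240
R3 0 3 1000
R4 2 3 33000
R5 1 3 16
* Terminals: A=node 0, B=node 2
The network is not a plain series/parallel combination. Inject a 1 A test current into terminal A (node 0) and return it from terminal B (node 2); then R_eq = V_A / (1 A).
Nodal analysis, taking node 2 as the 0 V reference.
Current source I_test pushes 1 A into node 0 and draws it out of node 2.
KCL at each unknown node (sum of currents leaving = 0; resistances in Ω):
  Node 0: (V_0 - V_1)/110 + (V_0 - V_3)/1000 - 1 = 0
  Node 1: (V_1 - V_0)/110 + (V_1 - 0)/240 + (V_1 - V_3)/16 = 0
  Node 3: (V_3 - V_0)/1000 + (V_3 - V_1)/16 + (V_3 - 0)/33000 = 0
Collecting terms (coefficients in siemens):
  0.01009·V_0 - 0.009091·V_1 - 0.001·V_3 = 1
  0.07576·V_1 - 0.009091·V_0 - 0.0625·V_3 = 0
  0.06353·V_3 - 0.001·V_0 - 0.0625·V_1 = 0
Solving these 3 simultaneous equations (Gaussian elimination) gives:
  V_0 = 337.5 V, V_1 = 238.3 V, V_3 = 239.7 V
R_eq = V_0 / 1 A = 337.5 Ω

Final answer: 337.5 Ω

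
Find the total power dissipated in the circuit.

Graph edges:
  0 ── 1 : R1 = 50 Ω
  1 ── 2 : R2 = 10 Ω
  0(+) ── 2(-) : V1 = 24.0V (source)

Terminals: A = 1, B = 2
Nodal analysis, taking node 2 as the 0 V reference.
Source V1 fixes V_0 = 24 V.
KCL at each unknown node (sum of currents leaving = 0; resistances in Ω):
  Node 1: (V_1 - 24)/50 + (V_1 - 0)/10 = 0
Collecting terms: 0.12 × V_1 = 0.48  =>  V_1 = 4 V
Power in each resistor, P = (ΔV)²/R:
  P_R1 = (24 - 4)²/50 = 8 W
  P_R2 = (4 - 0)²/10 = 1.6 W
P_total = P_R1 + P_R2 = 9.6 W

Final answer: 9.6 W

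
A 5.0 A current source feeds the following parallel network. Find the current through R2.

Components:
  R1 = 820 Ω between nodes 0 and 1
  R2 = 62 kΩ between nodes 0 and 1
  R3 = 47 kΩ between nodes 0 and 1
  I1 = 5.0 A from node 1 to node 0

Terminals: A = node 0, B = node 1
All resistors sit directly between nodes 0 and 1, so they are in parallel and share one voltage V; the full source current 5 A splits among them.
1/R_par = 1/820 + 1/62000 + 1/47000 = 0.001257 S  =>  R_par = 795.6 Ω
V = I × R_par = 5 × 795.6 = 3978 V
I_R2 = V/R2 = 3978/62000 = 0.06416 A

Final answer: 0.06416 A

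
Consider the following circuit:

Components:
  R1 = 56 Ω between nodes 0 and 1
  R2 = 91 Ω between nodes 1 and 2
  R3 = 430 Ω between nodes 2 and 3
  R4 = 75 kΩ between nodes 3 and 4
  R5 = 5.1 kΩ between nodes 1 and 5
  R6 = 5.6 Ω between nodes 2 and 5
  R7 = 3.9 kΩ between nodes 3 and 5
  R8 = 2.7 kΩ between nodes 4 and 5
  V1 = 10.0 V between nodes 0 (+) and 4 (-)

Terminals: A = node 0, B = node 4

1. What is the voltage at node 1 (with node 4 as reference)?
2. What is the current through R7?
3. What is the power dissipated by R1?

Nodal analysis, taking node 4 as the 0 V reference.
Source V1 fixes V_0 = 10 V.
KCL at each unknown node (sum of currents leaving = 0; resistances in Ω):
  Node 1: (V_1 - 10)/56 + (V_1 - V_2)/91 + (V_1 - V_5)/5100 = 0
  Node 2: (V_2 - V_1)/91 + (V_2 - V_3)/430 + (V_2 - V_5)/5.6 = 0
  Node 3: (V_3 - V_2)/430 + (V_3 - 0)/75000 + (V_3 - V_5)/3900 = 0
  Node 5: (V_5 - V_1)/5100 + (V_5 - V_2)/5.6 + (V_5 - V_3)/3900 + (V_5 - 0)/2700 = 0
Collecting terms (coefficients in siemens):
  0.02904·V_1 - 0.01099·V_2 - 0.0001961·V_5 = 0.1786
  0.1919·V_2 - 0.01099·V_1 - 0.002326·V_3 - 0.1786·V_5 = 0
  0.002595·V_3 - 0.002326·V_2 - 0.0002564·V_5 = 0
  0.1794·V_5 - 0.0001961·V_1 - 0.1786·V_2 - 0.0002564·V_3 = 0
Solving these 4 simultaneous equations (Gaussian elimination) gives:
  V_1 = 9.797 V, V_2 = 9.473 V, V_3 = 9.422 V, V_5 = 9.454 V
Part 1:
  Read off the nodal solution: V_1 = 9.797 V
Part 2:
  I_R7 = (V_3 - V_5)/R7 = (9.422 - 9.454)/3900 = -0.000008024 A
  Magnitude: I_R7 = 0.000008024 A
Part 3:
  I_R1 = (V_0 - V_1)/R1 = (10 - 9.797)/56 = 0.003627 A
  P_R1 = I_R1² × R1 = (0.003627)² × 56 = 0.0007367 W

Final answers:
1. V_1 = 9.797 V
2. I_R7 = 8.024e-06 A
3. P_R1 = 0.0007367 W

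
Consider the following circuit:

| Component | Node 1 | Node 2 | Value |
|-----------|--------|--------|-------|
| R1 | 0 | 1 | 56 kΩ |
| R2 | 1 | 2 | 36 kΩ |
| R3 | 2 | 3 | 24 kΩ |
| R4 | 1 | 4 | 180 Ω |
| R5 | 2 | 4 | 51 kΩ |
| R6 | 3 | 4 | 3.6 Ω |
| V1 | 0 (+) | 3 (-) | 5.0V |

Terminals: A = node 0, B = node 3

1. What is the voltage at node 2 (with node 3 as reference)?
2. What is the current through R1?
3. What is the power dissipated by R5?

Nodal analysis, taking node 3 as the 0 V reference.
Source V1 fixes V_0 = 5 V.
KCL at each unknown node (sum of currents leaving = 0; resistances in Ω):
  Node 1: (V_1 - 5)/56000 + (V_1 - V_2)/36000 + (V_1 - V_4)/180 = 0
  Node 2: (V_2 - V_1)/36000 + (V_2 - 0)/24000 + (V_2 - V_4)/51000 = 0
  Node 4: (V_4 - V_1)/180 + (V_4 - V_2)/51000 + (V_4 - 0)/3.6 = 0
Collecting terms (coefficients in siemens):
  0.005601·V_1 - 0.00002778·V_2 - 0.005556·V_4 = 0.00008929
  0.00008905·V_2 - 0.00002778·V_1 - 0.00001961·V_4 = 0
  0.2834·V_4 - 0.005556·V_1 - 0.00001961·V_2 = 0
Solving these 3 simultaneous equations (Gaussian elimination) gives:
  V_1 = 0.01628 V, V_2 = 0.005149 V, V_4 = 0.0003196 V
Part 1:
  Read off the nodal solution: V_2 = 0.005149 V
Part 2:
  I_R1 = (V_0 - V_1)/R1 = (5 - 0.01628)/56000 = 0.00008899 A
  Magnitude: I_R1 = 0.00008899 A
Part 3:
  I_R5 = (V_2 - V_4)/R5 = (0.005149 - 0.0003196)/51000 = 0.0000000947 A
  P_R5 = I_R5² × R5 = (0.0000000947)² × 51000 = 0.0000000004574 W

Final answers:
1. V_2 = 0.005149 V
2. I_R1 = 8.899e-05 A
3. P_R5 = 4.574e-10 W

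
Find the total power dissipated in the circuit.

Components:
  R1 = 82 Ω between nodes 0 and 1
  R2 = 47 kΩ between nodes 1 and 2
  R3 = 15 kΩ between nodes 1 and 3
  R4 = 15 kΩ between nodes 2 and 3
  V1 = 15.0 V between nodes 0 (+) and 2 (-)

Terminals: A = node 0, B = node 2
Nodal analysis, taking node 2 as the 0 V reference.
Source V1 fixes V_0 = 15 V.
KCL at each unknown node (sum of currents leaving = 0; resistances in Ω):
  Node 1: (V_1 - 15)/82 + (V_1 - 0)/47000 + (V_1 - V_3)/15000 = 0
  Node 3: (V_3 - V_1)/15000 + (V_3 - 0)/15000 = 0
Collecting terms (coefficients in siemens):
  0.01228·V_1 - 0.00006667·V_3 = 0.1829
  0.0001333·V_3 - 0.00006667·V_1 = 0
Determinant D = (0.01228)(0.0001333) - (-0.00006667)(-0.00006667) = 0.000001633
V_1 = [(0.1829)(0.0001333) - (-0.00006667)(0)]/D = 14.93 V
V_3 = [(0.01228)(0) - (0.1829)(-0.00006667)]/D = 7.467 V
Power in each resistor, P = (ΔV)²/R:
  P_R1 = (15 - 14.93)²/82 = 0.00005453 W
  P_R2 = (14.93 - 0)²/47000 = 0.004745 W
  P_R3 = (14.93 - 7.467)²/15000 = 0.003717 W
  P_R4 = (0 - 7.467)²/15000 = 0.003717 W
P_total = P_R1 + P_R2 + P_R3 + P_R4 = 0.01223 W

Final answer: 0.01223 W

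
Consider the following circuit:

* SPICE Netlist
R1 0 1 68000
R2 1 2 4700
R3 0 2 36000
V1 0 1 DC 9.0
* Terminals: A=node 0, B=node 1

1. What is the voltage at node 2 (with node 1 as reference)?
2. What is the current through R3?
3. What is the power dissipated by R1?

Nodal analysis, taking node 1 as the 0 V reference.
Source V1 fixes V_0 = 9 V.
KCL at each unknown node (sum of currents leaving = 0; resistances in Ω):
  Node 2: (V_2 - 0)/4700 + (V_2 - 9)/36000 = 0
Collecting terms: 0.0002405 × V_2 = 0.00025  =>  V_2 = 1.039 V
Part 1:
  Read off the nodal solution: V_2 = 1.039 V
Part 2:
  I_R3 = (V_0 - V_2)/R3 = (9 - 1.039)/36000 = 0.0002211 A
  Magnitude: I_R3 = 0.0002211 A
Part 3:
  I_R1 = (V_0 - V_1)/R1 = (9 - 0)/68000 = 0.0001324 A
  P_R1 = I_R1² × R1 = (0.0001324)² × 68000 = 0.001191 W

Final answers:
1. V_2 = 1.039 V
2. I_R3 = 0.0002211 A
3. P_R1 = 0.001191 W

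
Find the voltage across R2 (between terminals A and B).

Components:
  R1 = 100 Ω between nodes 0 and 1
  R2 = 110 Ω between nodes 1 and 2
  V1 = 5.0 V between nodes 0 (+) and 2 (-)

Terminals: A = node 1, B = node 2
R1 and R2 are in series across V1 (node 0 → node 1 → node 2), and the output A–B is taken across R2, so this is a voltage divider.
Series current: I = V1/(R1 + R2) = 5/(100 + 110) = 5/210 = 0.02381 A
V_R2 = I × R2 = V1 × R2/(R1 + R2) = 5 × 110/210 = 2.619 V

Final answer: 2.619 V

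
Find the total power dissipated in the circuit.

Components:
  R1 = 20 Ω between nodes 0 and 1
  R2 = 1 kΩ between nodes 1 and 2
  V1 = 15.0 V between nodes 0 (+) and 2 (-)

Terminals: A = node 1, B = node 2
Nodal analysis, taking node 2 as the 0 V reference.
Source V1 fixes V_0 = 15 V.
KCL at each unknown node (sum of currents leaving = 0; resistances in Ω):
  Node 1: (V_1 - 15)/20 + (V_1 - 0)/1000 = 0
Collecting terms: 0.051 × V_1 = 0.75  =>  V_1 = 14.71 V
Power in each resistor, P = (ΔV)²/R:
  P_R1 = (15 - 14.71)²/20 = 0.004325 W
  P_R2 = (14.71 - 0)²/1000 = 0.2163 W
P_total = P_R1 + P_R2 = 0.2206 W

Final answer: 0.2206 W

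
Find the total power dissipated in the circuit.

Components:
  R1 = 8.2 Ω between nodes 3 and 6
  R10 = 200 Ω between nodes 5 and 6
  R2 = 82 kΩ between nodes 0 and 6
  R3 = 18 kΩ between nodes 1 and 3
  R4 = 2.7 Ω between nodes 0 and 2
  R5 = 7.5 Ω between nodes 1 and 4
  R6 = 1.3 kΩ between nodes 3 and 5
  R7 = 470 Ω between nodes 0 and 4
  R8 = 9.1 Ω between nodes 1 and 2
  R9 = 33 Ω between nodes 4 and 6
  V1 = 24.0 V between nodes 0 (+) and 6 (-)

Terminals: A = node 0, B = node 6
Nodal analysis, taking node 6 as the 0 V reference.
Source V1 fixes V_0 = 24 V.
KCL at each unknown node (sum of currents leaving = 0; resistances in Ω):
  Node 1: (V_1 - V_3)/18000 + (V_1 - V_4)/7.5 + (V_1 - V_2)/9.1 = 0
  Node 2: (V_2 - 24)/2.7 + (V_2 - V_1)/9.1 = 0
  Node 3: (V_3 - 0)/8.2 + (V_3 - V_1)/18000 + (V_3 - V_5)/1300 = 0
  Node 4: (V_4 - V_1)/7.5 + (V_4 - 24)/470 + (V_4 - 0)/33 = 0
  Node 5: (V_5 - V_3)/1300 + (V_5 - 0)/200 = 0
Collecting terms (coefficients in siemens):
  0.2433·V_1 - 0.1099·V_2 - 0.00005556·V_3 - 0.1333·V_4 = 0
  0.4803·V_2 - 0.1099·V_1 = 8.889
  0.1228·V_3 - 0.00005556·V_1 - 0.0007692·V_5 = 0
  0.1658·V_4 - 0.1333·V_1 = 0.05106
  0.005769·V_5 - 0.0007692·V_3 = 0
Solving these 5 simultaneous equations (Gaussian elimination) gives:
  V_1 = 18.71 V, V_2 = 22.79 V, V_3 = 0.008474 V, V_4 = 15.36 V
  V_5 = 0.00113 V
Power in each resistor, P = (ΔV)²/R:
  P_R1 = (0.008474 - 0)²/8.2 = 0.000008758 W
  P_R2 = (24 - 0)²/82000 = 0.007024 W
  P_R3 = (18.71 - 0.008474)²/18000 = 0.01944 W
  P_R4 = (24 - 22.79)²/2.7 = 0.5421 W
  P_R5 = (18.71 - 15.36)²/7.5 = 1.499 W
  P_R6 = (0.008474 - 0.00113)²/1300 = 0.00000004149 W
  P_R7 = (24 - 15.36)²/470 = 0.1588 W
  P_R8 = (18.71 - 22.79)²/9.1 = 1.827 W
  P_R9 = (15.36 - 0)²/33 = 7.149 W
  P_R10 = (0.00113 - 0)²/200 = 0.000000006384 W
P_total = P_R1 + P_R2 + P_R3 + P_R4 + P_R5 + P_R6 + P_R7 + P_R8 + P_R9 + P_R10 = 11.2 W

Final answer: 11.2 W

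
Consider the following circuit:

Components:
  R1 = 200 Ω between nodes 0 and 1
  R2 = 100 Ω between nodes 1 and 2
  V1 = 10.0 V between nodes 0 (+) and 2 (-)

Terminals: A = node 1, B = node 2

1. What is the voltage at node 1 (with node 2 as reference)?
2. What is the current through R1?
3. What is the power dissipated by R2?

Nodal analysis, taking node 2 as the 0 V reference.
Source V1 fixes V_0 = 10 V.
KCL at each unknown node (sum of currents leaving = 0; resistances in Ω):
  Node 1: (V_1 - 10)/200 + (V_1 - 0)/100 = 0
Collecting terms: 0.015 × V_1 = 0.05  =>  V_1 = 3.333 V
Part 1:
  Read off the nodal solution: V_1 = 3.333 V
Part 2:
  I_R1 = (V_0 - V_1)/R1 = (10 - 3.333)/200 = 0.03333 A
  Magnitude: I_R1 = 0.03333 A
Part 3:
  I_R2 = (V_1 - V_2)/R2 = (3.333 - 0)/100 = 0.03333 A
  P_R2 = I_R2² × R2 = (0.03333)² × 100 = 0.1111 W

Final answers:
1. V_1 = 3.333 V
2. I_R1 = 0.03333 A
3. P_R2 = 0.1111 W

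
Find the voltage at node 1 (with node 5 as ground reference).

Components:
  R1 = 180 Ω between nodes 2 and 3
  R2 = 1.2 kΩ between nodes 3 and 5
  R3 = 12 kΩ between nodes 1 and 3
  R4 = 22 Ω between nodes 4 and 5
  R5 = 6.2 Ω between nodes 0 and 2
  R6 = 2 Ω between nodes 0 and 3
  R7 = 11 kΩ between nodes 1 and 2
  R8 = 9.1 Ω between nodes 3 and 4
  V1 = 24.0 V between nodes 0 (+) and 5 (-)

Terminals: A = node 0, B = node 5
Nodal analysis, taking node 5 as the 0 V reference.
Source V1 fixes V_0 = 24 V.
KCL at each unknown node (sum of currents leaving = 0; resistances in Ω):
  Node 1: (V_1 - V_3)/12000 + (V_1 - V_2)/11000 = 0
  Node 2: (V_2 - V_3)/180 + (V_2 - 24)/6.2 + (V_2 - V_1)/11000 = 0
  Node 3: (V_3 - V_2)/180 + (V_3 - 0)/1200 + (V_3 - V_1)/12000 + (V_3 - 24)/2 + (V_3 - V_4)/9.1 = 0
  Node 4: (V_4 - 0)/22 + (V_4 - V_3)/9.1 = 0
Collecting terms (coefficients in siemens):
  0.0001742·V_1 - 0.00009091·V_2 - 0.00008333·V_3 = 0
  0.1669·V_2 - 0.00009091·V_1 - 0.005556·V_3 = 3.871
  0.6164·V_3 - 0.00008333·V_1 - 0.005556·V_2 - 0.1099·V_4 = 12
  0.1553·V_4 - 0.1099·V_3 = 0
Solving these 4 simultaneous equations (Gaussian elimination) gives:
  V_1 = 23.27 V, V_2 = 23.95 V, V_3 = 22.53 V, V_4 = 15.94 V
The requested potential is V_1 = 23.27 V.

Final answer: V_1 = 23.27 V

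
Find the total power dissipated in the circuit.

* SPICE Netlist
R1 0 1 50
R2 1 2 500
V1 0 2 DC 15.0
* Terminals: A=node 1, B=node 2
Nodal analysis, taking node 2 as the 0 V reference.
Source V1 fixes V_0 = 15 V.
KCL at each unknown node (sum of currents leaving = 0; resistances in Ω):
  Node 1: (V_1 - 15)/50 + (V_1 - 0)/500 = 0
Collecting terms: 0.022 × V_1 = 0.3  =>  V_1 = 13.64 V
Power in each resistor, P = (ΔV)²/R:
  P_R1 = (15 - 13.64)²/50 = 0.03719 W
  P_R2 = (13.64 - 0)²/500 = 0.3719 W
P_total = P_R1 + P_R2 = 0.4091 W

Final answer: 0.4091 W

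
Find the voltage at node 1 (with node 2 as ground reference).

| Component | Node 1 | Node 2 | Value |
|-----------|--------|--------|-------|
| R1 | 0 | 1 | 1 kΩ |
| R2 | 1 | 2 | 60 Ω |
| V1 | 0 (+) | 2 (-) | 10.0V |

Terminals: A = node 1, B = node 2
Nodal analysis, taking node 2 as the 0 V reference.
Source V1 fixes V_0 = 10 V.
KCL at each unknown node (sum of currents leaving = 0; resistances in Ω):
  Node 1: (V_1 - 10)/1000 + (V_1 - 0)/60 = 0
Collecting terms: 0.01767 × V_1 = 0.01  =>  V_1 = 0.566 V
The requested potential is V_1 = 0.566 V.

Final answer: V_1 = 0.566 V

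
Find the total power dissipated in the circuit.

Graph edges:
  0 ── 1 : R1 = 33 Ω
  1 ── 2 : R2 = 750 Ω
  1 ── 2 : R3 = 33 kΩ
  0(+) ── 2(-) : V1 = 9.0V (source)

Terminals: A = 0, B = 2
Nodal analysis, taking node 2 as the 0 V reference.
Source V1 fixes V_0 = 9 V.
KCL at each unknown node (sum of currents leaving = 0; resistances in Ω):
  Node 1: (V_1 - 9)/33 + (V_1 - 0)/750 + (V_1 - 0)/33000 = 0
Collecting terms: 0.03167 × V_1 = 0.2727  =>  V_1 = 8.612 V
Power in each resistor, P = (ΔV)²/R:
  P_R1 = (9 - 8.612)²/33 = 0.004552 W
  P_R2 = (8.612 - 0)²/750 = 0.0989 W
  P_R3 = (8.612 - 0)²/33000 = 0.002248 W
P_total = P_R1 + P_R2 + P_R3 = 0.1057 W

Final answer: 0.1057 W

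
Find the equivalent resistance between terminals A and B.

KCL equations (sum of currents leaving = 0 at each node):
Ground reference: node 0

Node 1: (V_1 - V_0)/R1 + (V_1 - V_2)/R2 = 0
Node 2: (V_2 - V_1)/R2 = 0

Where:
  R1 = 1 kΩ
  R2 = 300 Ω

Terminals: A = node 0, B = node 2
Reduce the network between node 0 (A) and node 2 (B) by series/parallel combination:
  Rs1 = R1 + R2 (series, joined only at node 1) = 1000 + 300 = 1300 Ω
R_eq = 1.3 kΩ

Final answer: 1.3 kΩ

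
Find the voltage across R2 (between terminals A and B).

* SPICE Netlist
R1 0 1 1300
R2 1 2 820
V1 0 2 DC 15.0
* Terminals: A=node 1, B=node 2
R1 and R2 are in series across V1 (node 0 → node 1 → node 2), and the output A–B is taken across R2, so this is a voltage divider.
Series current: I = V1/(R1 + R2) = 15/(1300 + 820) = 15/2120 = 0.007075 A
V_R2 = I × R2 = V1 × R2/(R1 + R2) = 15 × 820/2120 = 5.802 V

Final answer: 5.802 V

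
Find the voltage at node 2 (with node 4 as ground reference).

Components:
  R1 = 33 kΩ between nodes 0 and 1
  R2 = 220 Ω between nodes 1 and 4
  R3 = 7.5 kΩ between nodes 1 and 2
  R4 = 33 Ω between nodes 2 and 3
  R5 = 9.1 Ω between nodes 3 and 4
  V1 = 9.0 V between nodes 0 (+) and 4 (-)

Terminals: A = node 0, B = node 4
Nodal analysis, taking node 4 as the 0 V reference.
Source V1 fixes V_0 = 9 V.
KCL at each unknown node (sum of currents leaving = 0; resistances in Ω):
  Node 1: (V_1 - 9)/33000 + (V_1 - 0)/220 + (V_1 - V_2)/7500 = 0
  Node 2: (V_2 - V_1)/7500 + (V_2 - V_3)/33 = 0
  Node 3: (V_3 - V_2)/33 + (V_3 - 0)/9.1 = 0
Collecting terms (coefficients in siemens):
  0.004709·V_1 - 0.0001333·V_2 = 0.0002727
  0.03044·V_2 - 0.0001333·V_1 - 0.0303·V_3 = 0
  0.1402·V_3 - 0.0303·V_2 = 0
Solving these 3 simultaneous equations (Gaussian elimination) gives:
  V_1 = 0.05792 V, V_2 = 0.0003233 V, V_3 = 0.00006989 V
The requested potential is V_2 = 0.0003233 V.

Final answer: V_2 = 0.0003233 V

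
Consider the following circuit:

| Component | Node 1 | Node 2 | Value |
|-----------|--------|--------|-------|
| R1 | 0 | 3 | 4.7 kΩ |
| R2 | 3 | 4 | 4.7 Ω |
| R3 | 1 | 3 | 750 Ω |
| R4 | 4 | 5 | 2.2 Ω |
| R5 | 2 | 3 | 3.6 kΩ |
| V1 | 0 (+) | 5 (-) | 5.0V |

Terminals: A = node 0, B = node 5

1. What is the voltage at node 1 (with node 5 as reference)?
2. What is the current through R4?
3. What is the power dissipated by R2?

Nodal analysis, taking node 5 as the 0 V reference.
Source V1 fixes V_0 = 5 V.
KCL at each unknown node (sum of currents leaving = 0; resistances in Ω):
  Node 1: (V_1 - V_3)/750 = 0
  Node 2: (V_2 - V_3)/3600 = 0
  Node 3: (V_3 - 5)/4700 + (V_3 - V_4)/4.7 + (V_3 - V_1)/750 + (V_3 - V_2)/3600 = 0
  Node 4: (V_4 - V_3)/4.7 + (V_4 - 0)/2.2 = 0
Collecting terms (coefficients in siemens):
  0.001333·V_1 - 0.001333·V_3 = 0
  0.0002778·V_2 - 0.0002778·V_3 = 0
  0.2146·V_3 - 0.001333·V_1 - 0.0002778·V_2 - 0.2128·V_4 = 0.001064
  0.6673·V_4 - 0.2128·V_3 = 0
Solving these 4 simultaneous equations (Gaussian elimination) gives:
  V_1 = 0.00733 V, V_2 = 0.00733 V, V_3 = 0.00733 V, V_4 = 0.002337 V
Part 1:
  Read off the nodal solution: V_1 = 0.00733 V
Part 2:
  I_R4 = (V_4 - V_5)/R4 = (0.002337 - 0)/2.2 = 0.001062 A
  Magnitude: I_R4 = 0.001062 A
Part 3:
  I_R2 = (V_3 - V_4)/R2 = (0.00733 - 0.002337)/4.7 = 0.001062 A
  P_R2 = I_R2² × R2 = (0.001062)² × 4.7 = 0.000005304 W

Final answers:
1. V_1 = 0.00733 V
2. I_R4 = 0.001062 A
3. P_R2 = 5.304e-06 W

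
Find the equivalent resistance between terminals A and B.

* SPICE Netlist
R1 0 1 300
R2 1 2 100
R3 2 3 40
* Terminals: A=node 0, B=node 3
Reduce the network between node 0 (A) and node 3 (B) by series/parallel combination:
  Rs1 = R1 + R2 (series, joined only at node 1) = 300 + 100 = 400 Ω
  Rs2 = R3 + Rs1 (series, joined only at node 2) = 40 + 400 = 440 Ω
R_eq = 440 Ω

Final answer: 440 Ω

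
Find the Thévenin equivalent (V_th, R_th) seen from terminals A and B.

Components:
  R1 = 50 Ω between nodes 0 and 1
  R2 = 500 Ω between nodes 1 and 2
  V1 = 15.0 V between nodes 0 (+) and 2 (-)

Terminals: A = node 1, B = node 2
Step 1 — V_th is the open-circuit voltage V_A - V_B (nothing connected across the terminals).
Nodal analysis, taking node 2 as the 0 V reference.
Source V1 fixes V_0 = 15 V.
KCL at each unknown node (sum of currents leaving = 0; resistances in Ω):
  Node 1: (V_1 - 15)/50 + (V_1 - 0)/500 = 0
Collecting terms: 0.022 × V_1 = 0.3  =>  V_1 = 13.64 V
V_th = V_1 - V_2 = 13.64 - 0 = 13.64 V
Step 2 — R_th: zero the source — replace V1 by a short circuit (node 2 merges into node 0) — and find the resistance seen between A (node 1) and B (node 0).
Reduce the network between node 1 (A) and node 0 (B) by series/parallel combination:
  Rp1 = R1 ‖ R2 (parallel, both between nodes 0 and 1) = 1/(1/50 + 1/500) = 45.45 Ω
R_th = 45.45 Ω

Final answer: V_th = 13.64 V, R_th = 45.45 Ω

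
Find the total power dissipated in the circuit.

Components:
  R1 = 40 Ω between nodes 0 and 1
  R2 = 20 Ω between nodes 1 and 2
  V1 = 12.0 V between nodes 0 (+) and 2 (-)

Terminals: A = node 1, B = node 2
Nodal analysis, taking node 2 as the 0 V reference.
Source V1 fixes V_0 = 12 V.
KCL at each unknown node (sum of currents leaving = 0; resistances in Ω):
  Node 1: (V_1 - 12)/40 + (V_1 - 0)/20 = 0
Collecting terms: 0.075 × V_1 = 0.3  =>  V_1 = 4 V
Power in each resistor, P = (ΔV)²/R:
  P_R1 = (12 - 4)²/40 = 1.6 W
  P_R2 = (4 - 0)²/20 = 0.8 W
P_total = P_R1 + P_R2 = 2.4 W

Final answer: 2.4 W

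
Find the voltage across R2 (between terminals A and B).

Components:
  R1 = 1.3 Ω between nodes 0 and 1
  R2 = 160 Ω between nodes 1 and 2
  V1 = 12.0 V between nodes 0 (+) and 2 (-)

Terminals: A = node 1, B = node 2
R1 and R2 are in series across V1 (node 0 → node 1 → node 2), and the output A–B is taken across R2, so this is a voltage divider.
Series current: I = V1/(R1 + R2) = 12/(1.3 + 160) = 12/161.3 = 0.0744 A
V_R2 = I × R2 = V1 × R2/(R1 + R2) = 12 × 160/161.3 = 11.9 V

Final answer: 11.9 V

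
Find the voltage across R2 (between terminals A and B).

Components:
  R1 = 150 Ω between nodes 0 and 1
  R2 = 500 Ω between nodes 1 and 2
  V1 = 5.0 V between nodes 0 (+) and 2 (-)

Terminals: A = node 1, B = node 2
R1 and R2 are in series across V1 (node 0 → node 1 → node 2), and the output A–B is taken across R2, so this is a voltage divider.
Series current: I = V1/(R1 + R2) = 5/(150 + 500) = 5/650 = 0.007692 A
V_R2 = I × R2 = V1 × R2/(R1 + R2) = 5 × 500/650 = 3.846 V

Final answer: 3.846 V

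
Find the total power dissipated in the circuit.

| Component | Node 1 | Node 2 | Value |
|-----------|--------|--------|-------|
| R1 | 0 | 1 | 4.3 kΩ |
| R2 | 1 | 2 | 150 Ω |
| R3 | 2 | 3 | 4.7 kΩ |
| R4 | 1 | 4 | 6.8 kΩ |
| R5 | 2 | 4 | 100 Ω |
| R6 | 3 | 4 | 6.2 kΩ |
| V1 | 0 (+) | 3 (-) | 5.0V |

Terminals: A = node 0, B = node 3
Nodal analysis, taking node 3 as the 0 V reference.
Source V1 fixes V_0 = 5 V.
KCL at each unknown node (sum of currents leaving = 0; resistances in Ω):
  Node 1: (V_1 - 5)/4300 + (V_1 - V_2)/150 + (V_1 - V_4)/6800 = 0
  Node 2: (V_2 - V_1)/150 + (V_2 - 0)/4700 + (V_2 - V_4)/100 = 0
  Node 4: (V_4 - V_1)/6800 + (V_4 - V_2)/100 + (V_4 - 0)/6200 = 0
Collecting terms (coefficients in siemens):
  0.007046·V_1 - 0.006667·V_2 - 0.0001471·V_4 = 0.001163
  0.01688·V_2 - 0.006667·V_1 - 0.01·V_4 = 0
  0.01031·V_4 - 0.0001471·V_1 - 0.01·V_2 = 0
Solving these 3 simultaneous equations (Gaussian elimination) gives:
  V_1 = 1.987 V, V_2 = 1.885 V, V_4 = 1.857 V
Power in each resistor, P = (ΔV)²/R:
  P_R1 = (5 - 1.987)²/4300 = 0.002111 W
  P_R2 = (1.987 - 1.885)²/150 = 0.00006966 W
  P_R3 = (1.885 - 0)²/4700 = 0.0007561 W
  P_R4 = (1.987 - 1.857)²/6800 = 0.000002495 W
  P_R5 = (1.885 - 1.857)²/100 = 0.000007861 W
  P_R6 = (0 - 1.857)²/6200 = 0.0005563 W
P_total = P_R1 + P_R2 + P_R3 + P_R4 + P_R5 + P_R6 = 0.003503 W

Final answer: 0.003503 W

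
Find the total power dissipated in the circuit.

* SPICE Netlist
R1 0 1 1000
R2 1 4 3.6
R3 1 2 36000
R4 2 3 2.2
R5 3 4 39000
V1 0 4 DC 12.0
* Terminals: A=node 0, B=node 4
Nodal analysis, taking node 4 as the 0 V reference.
Source V1 fixes V_0 = 12 V.
KCL at each unknown node (sum of currents leaving = 0; resistances in Ω):
  Node 1: (V_1 - 12)/1000 + (V_1 - 0)/3.6 + (V_1 - V_2)/36000 = 0
  Node 2: (V_2 - V_1)/36000 + (V_2 - V_3)/2.2 = 0
  Node 3: (V_3 - V_2)/2.2 + (V_3 - 0)/39000 = 0
Collecting terms (coefficients in siemens):
  0.2788·V_1 - 0.00002778·V_2 = 0.012
  0.4546·V_2 - 0.00002778·V_1 - 0.4545·V_3 = 0
  0.4546·V_3 - 0.4545·V_2 = 0
Solving these 3 simultaneous equations (Gaussian elimination) gives:
  V_1 = 0.04304 V, V_2 = 0.02238 V, V_3 = 0.02238 V
Power in each resistor, P = (ΔV)²/R:
  P_R1 = (12 - 0.04304)²/1000 = 0.143 W
  P_R2 = (0.04304 - 0)²/3.6 = 0.0005146 W
  P_R3 = (0.04304 - 0.02238)²/36000 = 0.00000001186 W
  P_R4 = (0.02238 - 0.02238)²/2.2 = 0.0000000000007246 W
  P_R5 = (0.02238 - 0)²/39000 = 0.00000001284 W
P_total = P_R1 + P_R2 + P_R3 + P_R4 + P_R5 = 0.1435 W

Final answer: 0.1435 W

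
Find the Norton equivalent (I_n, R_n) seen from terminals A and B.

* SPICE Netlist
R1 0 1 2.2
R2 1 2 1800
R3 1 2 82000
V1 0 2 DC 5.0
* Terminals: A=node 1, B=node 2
Find the Thévenin equivalent first; then I_n = V_th/R_th and R_n = R_th.
Step 1 — V_th is the open-circuit voltage V_A - V_B (nothing connected across the terminals).
Nodal analysis, taking node 2 as the 0 V reference.
Source V1 fixes V_0 = 5 V.
KCL at each unknown node (sum of currents leaving = 0; resistances in Ω):
  Node 1: (V_1 - 5)/2.2 + (V_1 - 0)/1800 + (V_1 - 0)/82000 = 0
Collecting terms: 0.4551 × V_1 = 2.273  =>  V_1 = 4.994 V
V_th = V_1 - V_2 = 4.994 - 0 = 4.994 V
Step 2 — R_th: zero the source — replace V1 by a short circuit (node 2 merges into node 0) — and find the resistance seen between A (node 1) and B (node 0).
Reduce the network between node 1 (A) and node 0 (B) by series/parallel combination:
  Rp1 = R1 ‖ R2 ‖ R3 (parallel, all between nodes 0 and 1) = 1/(1/2.2 + 1/1800 + 1/82000) = 2.197 Ω
R_th = 2.197 Ω
I_n = V_th/R_th = 4.994/2.197 = 2.273 A, and R_n = R_th = 2.197 Ω

Final answer: I_n = 2.273 A, R_n = 2.197 Ω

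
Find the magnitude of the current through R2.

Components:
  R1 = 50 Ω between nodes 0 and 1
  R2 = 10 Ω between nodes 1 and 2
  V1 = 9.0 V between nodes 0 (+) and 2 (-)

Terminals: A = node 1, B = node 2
Nodal analysis, taking node 2 as the 0 V reference.
Source V1 fixes V_0 = 9 V.
KCL at each unknown node (sum of currents leaving = 0; resistances in Ω):
  Node 1: (V_1 - 9)/50 + (V_1 - 0)/10 = 0
Collecting terms: 0.12 × V_1 = 0.18  =>  V_1 = 1.5 V
I_R2 = (V_1 - V_2)/R2 = (1.5 - 0)/10 = 0.15 A
|I_R2| = 0.15 A

Final answer: |I_R2| = 0.15 A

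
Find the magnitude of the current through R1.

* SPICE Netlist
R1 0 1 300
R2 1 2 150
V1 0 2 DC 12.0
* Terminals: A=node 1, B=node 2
Nodal analysis, taking node 2 as the 0 V reference.
Source V1 fixes V_0 = 12 V.
KCL at each unknown node (sum of currents leaving = 0; resistances in Ω):
  Node 1: (V_1 - 12)/300 + (V_1 - 0)/150 = 0
Collecting terms: 0.01 × V_1 = 0.04  =>  V_1 = 4 V
I_R1 = (V_0 - V_1)/R1 = (12 - 4)/300 = 0.02667 A
|I_R1| = 0.02667 A

Final answer: |I_R1| = 0.02667 A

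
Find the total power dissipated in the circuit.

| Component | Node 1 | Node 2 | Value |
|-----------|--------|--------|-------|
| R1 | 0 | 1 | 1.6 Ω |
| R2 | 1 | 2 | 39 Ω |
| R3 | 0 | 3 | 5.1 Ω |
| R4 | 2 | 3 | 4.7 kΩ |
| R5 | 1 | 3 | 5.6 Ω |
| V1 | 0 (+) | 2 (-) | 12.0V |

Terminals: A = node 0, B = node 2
Nodal analysis, taking node 2 as the 0 V reference.
Source V1 fixes V_0 = 12 V.
KCL at each unknown node (sum of currents leaving = 0; resistances in Ω):
  Node 1: (V_1 - 12)/1.6 + (V_1 - 0)/39 + (V_1 - V_3)/5.6 = 0
  Node 3: (V_3 - 12)/5.1 + (V_3 - 0)/4700 + (V_3 - V_1)/5.6 = 0
Collecting terms (coefficients in siemens):
  0.8292·V_1 - 0.1786·V_3 = 7.5
  0.3749·V_3 - 0.1786·V_1 = 2.353
Determinant D = (0.8292)(0.3749) - (-0.1786)(-0.1786) = 0.279
V_1 = [(7.5)(0.3749) - (-0.1786)(2.353)]/D = 11.58 V
V_3 = [(0.8292)(2.353) - (7.5)(-0.1786)]/D = 11.8 V
Power in each resistor, P = (ΔV)²/R:
  P_R1 = (12 - 11.58)²/1.6 = 0.1077 W
  P_R2 = (11.58 - 0)²/39 = 3.441 W
  P_R3 = (12 - 11.8)²/5.1 = 0.008205 W
  P_R4 = (0 - 11.8)²/4700 = 0.0296 W
  P_R5 = (11.58 - 11.8)²/5.6 = 0.007917 W
P_total = P_R1 + P_R2 + P_R3 + P_R4 + P_R5 = 3.595 W

Final answer: 3.595 W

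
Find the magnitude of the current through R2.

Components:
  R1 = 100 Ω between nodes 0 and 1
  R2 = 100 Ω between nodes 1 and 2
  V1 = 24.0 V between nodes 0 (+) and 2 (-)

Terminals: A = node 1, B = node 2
Nodal analysis, taking node 2 as the 0 V reference.
Source V1 fixes V_0 = 24 V.
KCL at each unknown node (sum of currents leaving = 0; resistances in Ω):
  Node 1: (V_1 - 24)/100 + (V_1 - 0)/100 = 0
Collecting terms: 0.02 × V_1 = 0.24  =>  V_1 = 12 V
I_R2 = (V_1 - V_2)/R2 = (12 - 0)/100 = 0.12 A
|I_R2| = 0.12 A

Final answer: |I_R2| = 0.12 A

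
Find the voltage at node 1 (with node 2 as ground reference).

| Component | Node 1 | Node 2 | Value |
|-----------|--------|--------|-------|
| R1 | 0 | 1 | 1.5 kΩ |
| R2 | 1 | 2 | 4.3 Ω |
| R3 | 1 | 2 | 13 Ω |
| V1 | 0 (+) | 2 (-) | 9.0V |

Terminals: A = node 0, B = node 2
Nodal analysis, taking node 2 as the 0 V reference.
Source V1 fixes V_0 = 9 V.
KCL at each unknown node (sum of currents leaving = 0; resistances in Ω):
  Node 1: (V_1 - 9)/1500 + (V_1 - 0)/4.3 + (V_1 - 0)/13 = 0
Collecting terms: 0.3101 × V_1 = 0.006  =>  V_1 = 0.01935 V
The requested potential is V_1 = 0.01935 V.

Final answer: V_1 = 0.01935 V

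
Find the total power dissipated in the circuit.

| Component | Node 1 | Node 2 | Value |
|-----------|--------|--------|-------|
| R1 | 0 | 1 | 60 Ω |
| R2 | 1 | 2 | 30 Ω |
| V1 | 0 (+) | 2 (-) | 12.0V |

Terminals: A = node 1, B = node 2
Nodal analysis, taking node 2 as the 0 V reference.
Source V1 fixes V_0 = 12 V.
KCL at each unknown node (sum of currents leaving = 0; resistances in Ω):
  Node 1: (V_1 - 12)/60 + (V_1 - 0)/30 = 0
Collecting terms: 0.05 × V_1 = 0.2  =>  V_1 = 4 V
Power in each resistor, P = (ΔV)²/R:
  P_R1 = (12 - 4)²/60 = 1.067 W
  P_R2 = (4 - 0)²/30 = 0.5333 W
P_total = P_R1 + P_R2 = 1.6 W

Final answer: 1.6 W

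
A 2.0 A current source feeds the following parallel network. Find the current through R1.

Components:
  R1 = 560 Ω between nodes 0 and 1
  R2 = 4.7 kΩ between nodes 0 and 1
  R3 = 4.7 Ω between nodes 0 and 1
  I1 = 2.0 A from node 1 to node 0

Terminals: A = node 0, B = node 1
All resistors sit directly between nodes 0 and 1, so they are in parallel and share one voltage V; the full source current 2 A splits among them.
1/R_par = 1/560 + 1/4700 + 1/4.7 = 0.2148 S  =>  R_par = 4.656 Ω
V = I × R_par = 2 × 4.656 = 9.313 V
I_R1 = V/R1 = 9.313/560 = 0.01663 A

Final answer: 0.01663 A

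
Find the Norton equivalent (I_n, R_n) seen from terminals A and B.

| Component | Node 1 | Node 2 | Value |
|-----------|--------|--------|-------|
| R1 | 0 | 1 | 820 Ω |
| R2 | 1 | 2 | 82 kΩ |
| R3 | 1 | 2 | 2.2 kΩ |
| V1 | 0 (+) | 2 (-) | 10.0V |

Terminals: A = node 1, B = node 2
Find the Thévenin equivalent first; then I_n = V_th/R_th and R_n = R_th.
Step 1 — V_th is the open-circuit voltage V_A - V_B (nothing connected across the terminals).
Nodal analysis, taking node 2 as the 0 V reference.
Source V1 fixes V_0 = 10 V.
KCL at each unknown node (sum of currents leaving = 0; resistances in Ω):
  Node 1: (V_1 - 10)/820 + (V_1 - 0)/82000 + (V_1 - 0)/2200 = 0
Collecting terms: 0.001686 × V_1 = 0.0122  =>  V_1 = 7.232 V
V_th = V_1 - V_2 = 7.232 - 0 = 7.232 V
Step 2 — R_th: zero the source — replace V1 by a short circuit (node 2 merges into node 0) — and find the resistance seen between A (node 1) and B (node 0).
Reduce the network between node 1 (A) and node 0 (B) by series/parallel combination:
  Rp1 = R1 ‖ R2 ‖ R3 (parallel, all between nodes 0 and 1) = 1/(1/820 + 1/82000 + 1/2200) = 593 Ω
R_th = 593 Ω
I_n = V_th/R_th = 7.232/593 = 0.0122 A, and R_n = R_th = 593 Ω

Final answer: I_n = 0.0122 A, R_n = 593 Ω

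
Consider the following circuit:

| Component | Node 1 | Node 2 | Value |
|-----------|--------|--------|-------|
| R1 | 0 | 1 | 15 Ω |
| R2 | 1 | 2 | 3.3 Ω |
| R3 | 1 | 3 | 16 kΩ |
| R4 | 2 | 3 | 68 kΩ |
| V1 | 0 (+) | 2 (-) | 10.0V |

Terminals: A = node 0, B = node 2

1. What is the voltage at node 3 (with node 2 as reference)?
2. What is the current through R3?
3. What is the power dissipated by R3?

Nodal analysis, taking node 2 as the 0 V reference.
Source V1 fixes V_0 = 10 V.
KCL at each unknown node (sum of currents leaving = 0; resistances in Ω):
  Node 1: (V_1 - 10)/15 + (V_1 - 0)/3.3 + (V_1 - V_3)/16000 = 0
  Node 3: (V_3 - V_1)/16000 + (V_3 - 0)/68000 = 0
Collecting terms (coefficients in siemens):
  0.3698·V_1 - 0.0000625·V_3 = 0.6667
  0.00007721·V_3 - 0.0000625·V_1 = 0
Determinant D = (0.3698)(0.00007721) - (-0.0000625)(-0.0000625) = 0.00002854
V_1 = [(0.6667)(0.00007721) - (-0.0000625)(0)]/D = 1.803 V
V_3 = [(0.3698)(0) - (0.6667)(-0.0000625)]/D = 1.46 V
Part 1:
  Read off the nodal solution: V_3 = 1.46 V
Part 2:
  I_R3 = (V_1 - V_3)/R3 = (1.803 - 1.46)/16000 = 0.00002147 A
  Magnitude: I_R3 = 0.00002147 A
Part 3:
  I_R3 = (V_1 - V_3)/R3 = (1.803 - 1.46)/16000 = 0.00002147 A
  P_R3 = I_R3² × R3 = (0.00002147)² × 16000 = 0.000007373 W

Final answers:
1. V_3 = 1.46 V
2. I_R3 = 2.147e-05 A
3. P_R3 = 7.373e-06 W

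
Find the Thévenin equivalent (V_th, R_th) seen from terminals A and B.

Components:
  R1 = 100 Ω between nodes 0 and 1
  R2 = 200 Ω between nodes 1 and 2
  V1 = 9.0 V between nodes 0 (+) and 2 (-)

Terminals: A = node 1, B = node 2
Step 1 — V_th is the open-circuit voltage V_A - V_B (nothing connected across the terminals).
Nodal analysis, taking node 2 as the 0 V reference.
Source V1 fixes V_0 = 9 V.
KCL at each unknown node (sum of currents leaving = 0; resistances in Ω):
  Node 1: (V_1 - 9)/100 + (V_1 - 0)/200 = 0
Collecting terms: 0.015 × V_1 = 0.09  =>  V_1 = 6 V
V_th = V_1 - V_2 = 6 - 0 = 6 V
Step 2 — R_th: zero the source — replace V1 by a short circuit (node 2 merges into node 0) — and find the resistance seen between A (node 1) and B (node 0).
Reduce the network between node 1 (A) and node 0 (B) by series/parallel combination:
  Rp1 = R1 ‖ R2 (parallel, both between nodes 0 and 1) = 1/(1/100 + 1/200) = 66.67 Ω
R_th = 66.67 Ω

Final answer: V_th = 6 V, R_th = 66.67 Ω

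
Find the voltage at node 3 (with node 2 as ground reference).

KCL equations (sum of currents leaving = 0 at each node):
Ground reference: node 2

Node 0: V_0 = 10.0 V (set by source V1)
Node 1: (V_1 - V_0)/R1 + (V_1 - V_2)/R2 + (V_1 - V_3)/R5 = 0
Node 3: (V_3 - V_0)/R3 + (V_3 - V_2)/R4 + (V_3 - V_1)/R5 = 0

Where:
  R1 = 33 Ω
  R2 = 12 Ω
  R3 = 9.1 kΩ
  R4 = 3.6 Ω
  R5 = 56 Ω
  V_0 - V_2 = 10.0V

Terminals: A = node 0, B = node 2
Nodal analysis, taking node 2 as the 0 V reference.
Source V1 fixes V_0 = 10 V.
KCL at each unknown node (sum of currents leaving = 0; resistances in Ω):
  Node 1: (V_1 - 10)/33 + (V_1 - 0)/12 + (V_1 - V_3)/56 = 0
  Node 3: (V_3 - 10)/9100 + (V_3 - 0)/3.6 + (V_3 - V_1)/56 = 0
Collecting terms (coefficients in siemens):
  0.1315·V_1 - 0.01786·V_3 = 0.303
  0.2957·V_3 - 0.01786·V_1 = 0.001099
Determinant D = (0.1315)(0.2957) - (-0.01786)(-0.01786) = 0.03857
V_1 = [(0.303)(0.2957) - (-0.01786)(0.001099)]/D = 2.324 V
V_3 = [(0.1315)(0.001099) - (0.303)(-0.01786)]/D = 0.144 V
The requested potential is V_3 = 0.144 V.

Final answer: V_3 = 0.144 V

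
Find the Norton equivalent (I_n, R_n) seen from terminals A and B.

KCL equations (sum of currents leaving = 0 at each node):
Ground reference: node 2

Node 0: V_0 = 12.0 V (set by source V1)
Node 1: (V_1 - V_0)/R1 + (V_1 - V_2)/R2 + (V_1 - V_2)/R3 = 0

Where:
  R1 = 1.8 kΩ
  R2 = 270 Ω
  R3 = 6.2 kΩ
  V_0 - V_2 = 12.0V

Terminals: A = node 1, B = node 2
Find the Thévenin equivalent first; then I_n = V_th/R_th and R_n = R_th.
Step 1 — V_th is the open-circuit voltage V_A - V_B (nothing connected across the terminals).
Nodal analysis, taking node 2 as the 0 V reference.
Source V1 fixes V_0 = 12 V.
KCL at each unknown node (sum of currents leaving = 0; resistances in Ω):
  Node 1: (V_1 - 12)/1800 + (V_1 - 0)/270 + (V_1 - 0)/6200 = 0
Collecting terms: 0.004421 × V_1 = 0.006667  =>  V_1 = 1.508 V
V_th = V_1 - V_2 = 1.508 - 0 = 1.508 V
Step 2 — R_th: zero the source — replace V1 by a short circuit (node 2 merges into node 0) — and find the resistance seen between A (node 1) and B (node 0).
Reduce the network between node 1 (A) and node 0 (B) by series/parallel combination:
  Rp1 = R1 ‖ R2 ‖ R3 (parallel, all between nodes 0 and 1) = 1/(1/1800 + 1/270 + 1/6200) = 226.2 Ω
R_th = 226.2 Ω
I_n = V_th/R_th = 1.508/226.2 = 0.006667 A, and R_n = R_th = 226.2 Ω

Final answer: I_n = 0.006667 A, R_n = 226.2 Ω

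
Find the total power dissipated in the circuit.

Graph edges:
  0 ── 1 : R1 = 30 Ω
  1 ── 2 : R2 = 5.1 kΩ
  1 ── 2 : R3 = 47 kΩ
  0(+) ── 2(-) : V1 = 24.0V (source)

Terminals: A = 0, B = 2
Nodal analysis, taking node 2 as the 0 V reference.
Source V1 fixes V_0 = 24 V.
KCL at each unknown node (sum of currents leaving = 0; resistances in Ω):
  Node 1: (V_1 - 24)/30 + (V_1 - 0)/5100 + (V_1 - 0)/47000 = 0
Collecting terms: 0.03355 × V_1 = 0.8  =>  V_1 = 23.84 V
Power in each resistor, P = (ΔV)²/R:
  P_R1 = (24 - 23.84)²/30 = 0.0008058 W
  P_R2 = (23.84 - 0)²/5100 = 0.1115 W
  P_R3 = (23.84 - 0)²/47000 = 0.0121 W
P_total = P_R1 + P_R2 + P_R3 = 0.1244 W

Final answer: 0.1244 W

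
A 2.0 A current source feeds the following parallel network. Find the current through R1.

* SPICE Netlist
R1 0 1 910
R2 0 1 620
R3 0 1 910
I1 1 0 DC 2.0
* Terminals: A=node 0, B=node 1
All resistors sit directly between nodes 0 and 1, so they are in parallel and share one voltage V; the full source current 2 A splits among them.
1/R_par = 1/910 + 1/620 + 1/910 = 0.003811 S  =>  R_par = 262.4 Ω
V = I × R_par = 2 × 262.4 = 524.8 V
I_R1 = V/R1 = 524.8/910 = 0.5767 A

Final answer: 0.5767 A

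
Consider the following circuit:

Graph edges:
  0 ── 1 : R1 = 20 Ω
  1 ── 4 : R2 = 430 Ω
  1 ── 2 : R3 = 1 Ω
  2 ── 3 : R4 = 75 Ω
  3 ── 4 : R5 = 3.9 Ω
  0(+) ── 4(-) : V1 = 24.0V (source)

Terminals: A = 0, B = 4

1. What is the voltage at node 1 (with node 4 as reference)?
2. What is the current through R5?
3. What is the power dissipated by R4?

Nodal analysis, taking node 4 as the 0 V reference.
Source V1 fixes V_0 = 24 V.
KCL at each unknown node (sum of currents leaving = 0; resistances in Ω):
  Node 1: (V_1 - 24)/20 + (V_1 - 0)/430 + (V_1 - V_2)/1 = 0
  Node 2: (V_2 - V_1)/1 + (V_2 - V_3)/75 = 0
  Node 3: (V_3 - V_2)/75 + (V_3 - 0)/3.9 = 0
Collecting terms (coefficients in siemens):
  1.052·V_1 - 1·V_2 = 1.2
  1.013·V_2 - 1·V_1 - 0.01333·V_3 = 0
  0.2697·V_3 - 0.01333·V_2 = 0
Solving these 3 simultaneous equations (Gaussian elimination) gives:
  V_1 = 18.51 V, V_2 = 18.28 V, V_3 = 0.9033 V
Part 1:
  Read off the nodal solution: V_1 = 18.51 V
Part 2:
  I_R5 = (V_3 - V_4)/R5 = (0.9033 - 0)/3.9 = 0.2316 A
  Magnitude: I_R5 = 0.2316 A
Part 3:
  I_R4 = (V_2 - V_3)/R4 = (18.28 - 0.9033)/75 = 0.2316 A
  P_R4 = I_R4² × R4 = (0.2316)² × 75 = 4.024 W

Final answers:
1. V_1 = 18.51 V
2. I_R5 = 0.2316 A
3. P_R4 = 4.024 W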